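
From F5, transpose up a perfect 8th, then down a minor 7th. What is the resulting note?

G5

Up a perfect octave from F5: F6 (12 semitones up).
Down a minor seventh from F6: G5 (10 semitones down).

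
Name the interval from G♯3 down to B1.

Descending from G#3 to B1 is the same interval as ascending B1 to G#3.
B to G spans six letter names (B-C-D-E-F-G), plus an octave, so the interval is some kind of thirteenth.
Counting semitones, B1→G#3 is 21, which is the major thirteenth.
(Equivalently, a compound major sixth: a major sixth plus an octave.)

major thirteenth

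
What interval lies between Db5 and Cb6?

minor seventh

D to C spans seven letter names (D-E-F-G-A-B-C) — that makes it a seventh of some quality.
At 10 semitones, Db5→Cb6 falls one short of a major seventh: minor.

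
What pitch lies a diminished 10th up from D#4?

F5

The tenth's letter: D up three letter names plus an octave → F.
Moving 14 semitones up from D#4 (the size of a diminished tenth) reaches F5.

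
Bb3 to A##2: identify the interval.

Descending from Bb3 to A##2 is the same interval as ascending A##2 to Bb3.
A to B spans two letter names (A-B), plus an octave: a ninth.
The major ninth is 14 semitones; here we have 11, three semitones narrower: doubly diminished.

dd9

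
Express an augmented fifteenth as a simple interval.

augmented octave

Take out an octave (7 from the number): 15 − 7 = 8.
Quality carries through unchanged, so the simple form is an augmented octave.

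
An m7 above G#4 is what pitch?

Seven letter names up from G: F.
Moving 10 semitones up from G#4 (the size of a minor seventh) reaches F#5.

F#5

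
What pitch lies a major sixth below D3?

Six letter names down from D: F.
Moving 9 semitones down from D3 (the size of a major sixth) reaches F2.

F2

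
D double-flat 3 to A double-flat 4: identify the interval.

D to A spans five letter names (D-E-F-G-A), plus an octave — that makes it a twelfth of some quality.
Counting semitones, Dbb3→Abb4 is 19, which is the perfect twelfth.
(Equivalently, a compound perfect fifth: a perfect fifth plus an octave.)

perfect twelfth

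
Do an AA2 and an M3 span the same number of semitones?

Yes

A doubly augmented second = 4 semitones = a major third; enharmonically equal.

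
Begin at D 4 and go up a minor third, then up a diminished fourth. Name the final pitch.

B double-flat 4

A minor third up from D4 is F4.
F4 up a diminished fourth → Bbb4 (4 semitones).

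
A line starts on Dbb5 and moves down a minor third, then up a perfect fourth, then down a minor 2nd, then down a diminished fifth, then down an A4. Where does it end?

Db4

Dbb5 down a minor third → Bbb4 (3 semitones).
Up a perfect fourth from Bbb4: Ebb5 (5 semitones up).
A minor second down from Ebb5 is Db5.
A diminished fifth down from Db5 is G4.
G4 down an augmented fourth → Db4 (6 semitones).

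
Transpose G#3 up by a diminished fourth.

C4

Four letter names up from G: C.
A diminished fourth spans 4 semitones, so from G#3 the target pitch is C4.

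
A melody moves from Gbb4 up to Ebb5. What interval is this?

G to E spans six letter names (G-A-B-C-D-E): a sixth.
The major sixth spans 9 semitones, and Gbb4 to Ebb5 is exactly 9 semitones — so this is a major sixth.

major sixth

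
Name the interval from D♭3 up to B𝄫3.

D to B spans six letter names (D-E-F-G-A-B), so the interval is some kind of sixth.
At 8 semitones, Db3→Bbb3 falls one short of a major sixth: minor.

minor sixth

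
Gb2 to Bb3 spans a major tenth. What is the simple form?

Each octave removed subtracts seven from the number: 10 − 7 = 3.
That makes a major tenth a compound major third — an octave plus a major third.

major 3rd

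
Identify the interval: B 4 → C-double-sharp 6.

B to C spans two letter names (B-C), plus an octave, so the interval is some kind of ninth.
The major ninth is 14 semitones; here we have 15, one semitone wider: augmented.
(Equivalently, a compound augmented second: an augmented second plus an octave.)

augmented ninth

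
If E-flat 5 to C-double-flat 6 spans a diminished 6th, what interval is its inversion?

Inverted interval numbers add to nine, so a sixth pairs with a third (6 + 3 = 9).
Quality inverts too: diminished becomes augmented. That makes the inversion an augmented third.

augmented third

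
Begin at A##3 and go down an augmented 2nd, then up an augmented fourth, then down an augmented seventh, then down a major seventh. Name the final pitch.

A##3 down an augmented second → G#3 (3 semitones).
G#3 up an augmented fourth → C##4 (6 semitones).
C##4 down an augmented seventh → D3 (12 semitones).
A major seventh down from D3 is Eb2.

Eb2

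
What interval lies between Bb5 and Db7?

minor tenth

B to D spans three letter names (B-C-D), plus an octave: a tenth.
A major tenth would be 16 semitones, but Bb5 to Db7 is 15 — one semitone narrower, making it a minor tenth.
(Equivalently, a compound minor third: a minor third plus an octave.)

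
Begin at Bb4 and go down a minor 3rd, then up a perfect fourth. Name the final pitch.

C5

Down a minor third from Bb4: G4 (3 semitones down).
G4 up a perfect fourth → C5 (5 semitones).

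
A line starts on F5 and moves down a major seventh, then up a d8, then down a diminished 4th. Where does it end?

Db5

Down a major seventh from F5: Gb4 (11 semitones down).
Up a diminished octave from Gb4: Gbb5 (11 semitones up).
Gbb5 down a diminished fourth → Db5 (4 semitones).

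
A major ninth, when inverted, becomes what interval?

minor 7th

First reduce the compound major ninth to its simple form, a major second.
Inverted interval numbers add to nine, so a second pairs with a seventh (2 + 7 = 9).
And major becomes minor under inversion, so we get a minor seventh.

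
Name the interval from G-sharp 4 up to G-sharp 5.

perfect octave

G to G is the same letter name, plus an octave, so the interval is some kind of octave.
Counting semitones, G#4→G#5 is 12, which is the perfect octave.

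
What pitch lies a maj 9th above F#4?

G#5

Counting two letter names plus an octave up from F lands on G.
Moving 14 semitones up from F#4 (the size of a major ninth) reaches G#5.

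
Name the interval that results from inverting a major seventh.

Inverted interval numbers add to nine, so a seventh pairs with a second (7 + 2 = 9).
And major becomes minor under inversion, so we get a minor second.

minor second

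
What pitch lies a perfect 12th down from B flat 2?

The twelfth's letter: B down five letter names plus an octave → E.
Moving 19 semitones down from Bb2 (the size of a perfect twelfth) reaches Eb1.

E flat 1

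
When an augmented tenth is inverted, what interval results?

First reduce the compound augmented tenth to its simple form, an augmented third.
Interval numbers invert to sum to nine: 3 + 6 = 9, so a third inverts to a sixth.
And augmented becomes diminished under inversion, so we get a diminished sixth.

d6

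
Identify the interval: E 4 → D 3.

major ninth

Descending from E4 to D3 is the same interval as ascending D3 to E4.
D to E spans two letter names (D-E), plus an octave: a ninth.
Counting semitones, D3→E4 is 14, which is the major ninth.
(Equivalently, a compound major second: a major second plus an octave.)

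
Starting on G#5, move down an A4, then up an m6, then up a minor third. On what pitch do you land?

Db6

An augmented fourth down from G#5 is D5.
Up a minor sixth from D5: Bb5 (8 semitones up).
Up a minor third from Bb5: Db6 (3 semitones up).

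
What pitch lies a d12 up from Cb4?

The twelfth's letter: C up five letter names plus an octave → G.
A diminished twelfth spans 18 semitones, so from Cb4 the target pitch is Gbb5.

Gbb5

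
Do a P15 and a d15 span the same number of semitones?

No

A perfect fifteenth spans 24 semitones; a diminished fifteenth spans 23 semitones. They differ by 1.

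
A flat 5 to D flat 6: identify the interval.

P4

A to D spans four letter names (A-B-C-D), so the interval is some kind of fourth.
Ab5 to Db6 is 5 semitones, matching the perfect fourth exactly, so the quality is perfect.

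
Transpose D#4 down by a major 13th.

Counting six letter names plus an octave down from D lands on F.
A major thirteenth is 21 semitones; 21 semitones down from D#4 gives F#2.

F#2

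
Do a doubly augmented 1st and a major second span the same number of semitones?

Yes

A doubly augmented unison spans 2 semitones, and a major second also spans 2 semitones — they're enharmonic.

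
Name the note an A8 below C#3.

The letter stays C (same as the start), shifted an octave down.
An augmented octave is 13 semitones; 13 semitones down from C#3 gives C2.

C2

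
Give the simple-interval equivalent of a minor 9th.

Each octave removed subtracts seven from the number: 9 − 7 = 2.
Quality carries through unchanged, so the simple form is a minor second.

minor second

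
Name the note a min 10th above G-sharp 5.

The tenth's letter: G up three letter names plus an octave → B.
A minor tenth spans 15 semitones, so from G#5 the target pitch is B6.

B 6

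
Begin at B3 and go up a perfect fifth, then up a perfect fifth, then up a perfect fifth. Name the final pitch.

G#5

Up a perfect fifth from B3: F#4 (7 semitones up).
F#4 up a perfect fifth → C#5 (7 semitones).
C#5 up a perfect fifth → G#5 (7 semitones).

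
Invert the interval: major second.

m7

The rule of nine gives the new number: 9 − 2 = 7, so a second becomes a seventh.
Quality inverts too: major becomes minor. That makes the inversion a minor seventh.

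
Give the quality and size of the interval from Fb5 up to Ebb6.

F to E spans seven letter names (F-G-A-B-C-D-E): a seventh.
At 10 semitones, Fb5→Ebb6 falls one short of a major seventh: minor.

minor seventh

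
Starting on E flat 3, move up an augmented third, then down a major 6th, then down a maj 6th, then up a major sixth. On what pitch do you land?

B 2

An augmented third up from Eb3 is G#3.
A major sixth down from G#3 is B2.
A major sixth down from B2 is D2.
D2 up a major sixth → B2 (9 semitones).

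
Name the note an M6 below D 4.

Counting six letter names down from D lands on F.
A major sixth is 9 semitones; 9 semitones down from D4 gives F3.

F 3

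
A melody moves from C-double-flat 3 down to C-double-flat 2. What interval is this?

Descending from Cbb3 to Cbb2 is the same interval as ascending Cbb2 to Cbb3.
C to C is the same letter name, plus an octave: an octave.
The perfect octave spans 12 semitones, and Cbb2 to Cbb3 is exactly 12 semitones — so this is a perfect octave.

perfect octave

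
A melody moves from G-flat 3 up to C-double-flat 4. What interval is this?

diminished fourth

G to C spans four letter names (G-A-B-C) — that makes it a fourth of some quality.
The perfect fourth is 5 semitones; here we have 4, one semitone narrower: diminished.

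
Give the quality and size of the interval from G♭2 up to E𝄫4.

m13

G to E spans six letter names (G-A-B-C-D-E), plus an octave — that makes it a thirteenth of some quality.
Gb2 to Ebb4 is 20 semitones, a half step short of the major thirteenth (21), so this is minor.
(Equivalently, a compound minor sixth: a minor sixth plus an octave.)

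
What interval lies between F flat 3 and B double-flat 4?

F to B spans four letter names (F-G-A-B), plus an octave — that makes it an eleventh of some quality.
Counting semitones, Fb3→Bbb4 is 17, which is the perfect eleventh.
(Equivalently, a compound perfect fourth: a perfect fourth plus an octave.)

perfect eleventh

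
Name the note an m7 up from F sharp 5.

E 6

Seven letter names up from F: E.
A minor seventh is 10 semitones; 10 semitones up from F#5 gives E6.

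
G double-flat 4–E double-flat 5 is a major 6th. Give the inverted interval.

The rule of nine gives the new number: 9 − 6 = 3, so a sixth becomes a third.
And major becomes minor under inversion, so we get a minor third.

minor third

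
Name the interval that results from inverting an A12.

First reduce the compound augmented twelfth to its simple form, an augmented fifth.
Inverted interval numbers add to nine, so a fifth pairs with a fourth (5 + 4 = 9).
The quality also flips — augmented becomes diminished — giving a diminished fourth.

d4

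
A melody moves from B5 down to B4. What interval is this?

Descending from B5 to B4 is the same interval as ascending B4 to B5.
B to B is the same letter name, plus an octave — that makes it an octave of some quality.
The perfect octave spans 12 semitones, and B4 to B5 is exactly 12 semitones — so this is a perfect octave.

perfect octave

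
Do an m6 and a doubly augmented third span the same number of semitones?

8 semitones (minor sixth) vs 6 semitones (doubly augmented third): not equal.

No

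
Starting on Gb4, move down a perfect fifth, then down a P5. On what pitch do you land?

Fb3

Down a perfect fifth from Gb4: Cb4 (7 semitones down).
Down a perfect fifth from Cb4: Fb3 (7 semitones down).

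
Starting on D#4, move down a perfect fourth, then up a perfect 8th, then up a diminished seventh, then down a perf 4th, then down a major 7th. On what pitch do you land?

Down a perfect fourth from D#4: A#3 (5 semitones down).
A perfect octave up from A#3 is A#4.
A diminished seventh up from A#4 is G5.
G5 down a perfect fourth → D5 (5 semitones).
Down a major seventh from D5: Eb4 (11 semitones down).

Eb4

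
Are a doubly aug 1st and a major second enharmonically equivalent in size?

Yes

Both span 2 semitones: a doubly augmented unison and a major second are the same chromatic distance.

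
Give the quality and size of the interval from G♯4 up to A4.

m2

G to A spans two letter names (G-A): a second.
At 1 semitone, G#4→A4 falls one short of a major second: minor.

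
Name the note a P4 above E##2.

A##2

Counting four letter names up from E lands on A.
A perfect fourth is 5 semitones; 5 semitones up from E##2 gives A##2.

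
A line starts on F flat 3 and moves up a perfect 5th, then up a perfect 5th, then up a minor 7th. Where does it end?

Up a perfect fifth from Fb3: Cb4 (7 semitones up).
A perfect fifth up from Cb4 is Gb4.
A minor seventh up from Gb4 is Fb5.

F flat 5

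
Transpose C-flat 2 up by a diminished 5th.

Five letter names up from C: G.
A diminished fifth is 6 semitones; 6 semitones up from Cb2 gives Gbb2.

G-double-flat 2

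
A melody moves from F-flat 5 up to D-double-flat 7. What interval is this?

minor thirteenth

F to D spans six letter names (F-G-A-B-C-D), plus an octave — that makes it a thirteenth of some quality.
Fb5 to Dbb7 is 20 semitones, a half step short of the major thirteenth (21), so this is minor.
(Equivalently, a compound minor sixth: a minor sixth plus an octave.)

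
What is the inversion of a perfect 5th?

Inverted interval numbers add to nine, so a fifth pairs with a fourth (5 + 4 = 9).
Quality inverts too: perfect stays perfect. That makes the inversion a perfect fourth.

perfect 4th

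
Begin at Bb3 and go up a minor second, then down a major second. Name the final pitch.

A minor second up from Bb3 is Cb4.
Cb4 down a major second → Bbb3 (2 semitones).

Bbb3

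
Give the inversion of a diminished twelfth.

First reduce the compound diminished twelfth to its simple form, a diminished fifth.
Inverted interval numbers add to nine, so a fifth pairs with a fourth (5 + 4 = 9).
The quality also flips — diminished becomes augmented — giving an augmented fourth.

augmented 4th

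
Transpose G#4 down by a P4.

D#4

Four letter names down from G: D.
Moving 5 semitones down from G#4 (the size of a perfect fourth) reaches D#4.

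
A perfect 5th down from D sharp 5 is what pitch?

G sharp 4

Counting five letter names down from D lands on G.
A perfect fifth is 7 semitones; 7 semitones down from D#5 gives G#4.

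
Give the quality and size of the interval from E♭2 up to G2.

major 3rd

E to G spans three letter names (E-F-G): a third.
Eb2 to G2 is 4 semitones, matching the major third exactly, so the quality is major.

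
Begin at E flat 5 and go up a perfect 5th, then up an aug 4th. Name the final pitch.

E 6

Eb5 up a perfect fifth → Bb5 (7 semitones).
Bb5 up an augmented fourth → E6 (6 semitones).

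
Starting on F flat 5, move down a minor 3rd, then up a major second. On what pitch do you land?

E flat 5

Fb5 down a minor third → Db5 (3 semitones).
A major second up from Db5 is Eb5.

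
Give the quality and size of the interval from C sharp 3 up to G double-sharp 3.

C to G spans five letter names (C-D-E-F-G) — that makes it a fifth of some quality.
The perfect fifth is 7 semitones; here we have 8, one semitone wider: augmented.

A5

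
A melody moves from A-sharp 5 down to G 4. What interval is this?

Descending from A#5 to G4 is the same interval as ascending G4 to A#5.
G to A spans two letter names (G-A), plus an octave — that makes it a ninth of some quality.
A major ninth would be 14 semitones; G4 to A#5 is 15, one semitone wider, so the interval is augmented.
(Equivalently, a compound augmented second: an augmented second plus an octave.)

A9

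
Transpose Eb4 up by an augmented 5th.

The fifth takes the letter from E up to B.
Moving 8 semitones up from Eb4 (the size of an augmented fifth) reaches B4.

B4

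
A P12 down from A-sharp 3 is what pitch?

Counting five letter names plus an octave down from A lands on D.
A perfect twelfth spans 19 semitones, so from A#3 the target pitch is D#2.

D-sharp 2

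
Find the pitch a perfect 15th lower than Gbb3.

Gbb1

A fifteenth keeps the letter name G, two octaves down from G.
A perfect fifteenth is 24 semitones; 24 semitones down from Gbb3 gives Gbb1.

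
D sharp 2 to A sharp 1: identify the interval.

P4

Descending from D#2 to A#1 is the same interval as ascending A#1 to D#2.
A to D spans four letter names (A-B-C-D): a fourth.
A#1 to D#2 is 5 semitones, matching the perfect fourth exactly, so the quality is perfect.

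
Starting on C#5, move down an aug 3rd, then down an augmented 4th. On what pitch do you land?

C#5 down an augmented third → Ab4 (5 semitones).
Down an augmented fourth from Ab4: Ebb4 (6 semitones down).

Ebb4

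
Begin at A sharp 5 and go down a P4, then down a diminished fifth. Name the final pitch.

Down a perfect fourth from A#5: E#5 (5 semitones down).
Down a diminished fifth from E#5: A##4 (6 semitones down).

A double-sharp 4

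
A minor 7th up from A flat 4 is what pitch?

Seven letter names up from A: G.
A minor seventh is 10 semitones; 10 semitones up from Ab4 gives Gb5.

G flat 5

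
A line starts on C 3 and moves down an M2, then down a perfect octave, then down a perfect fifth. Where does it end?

E flat 1

C3 down a major second → Bb2 (2 semitones).
Down a perfect octave from Bb2: Bb1 (12 semitones down).
Down a perfect fifth from Bb1: Eb1 (7 semitones down).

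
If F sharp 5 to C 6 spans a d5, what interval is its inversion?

augmented fourth

Inverted interval numbers add to nine, so a fifth pairs with a fourth (5 + 4 = 9).
Quality inverts too: diminished becomes augmented. That makes the inversion an augmented fourth.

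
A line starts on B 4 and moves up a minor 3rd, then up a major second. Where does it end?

A minor third up from B4 is D5.
A major second up from D5 is E5.

E 5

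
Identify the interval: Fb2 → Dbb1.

Descending from Fb2 to Dbb1 is the same interval as ascending Dbb1 to Fb2.
D to F spans three letter names (D-E-F), plus an octave — that makes it a tenth of some quality.
The major tenth spans 16 semitones, and Dbb1 to Fb2 is exactly 16 semitones — so this is a major tenth.
(Equivalently, a compound major third: a major third plus an octave.)

M10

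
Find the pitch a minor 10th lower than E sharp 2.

Counting three letter names plus an octave down from E lands on C.
Moving 15 semitones down from E#2 (the size of a minor tenth) reaches C##1.

C double-sharp 1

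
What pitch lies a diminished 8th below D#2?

The letter stays D (same as the start), shifted an octave down.
A diminished octave is 11 semitones; 11 semitones down from D#2 gives D##1.

D##1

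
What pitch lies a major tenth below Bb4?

Three letters down from B (plus an octave) reaches G.
Moving 16 semitones down from Bb4 (the size of a major tenth) reaches Gb3.

Gb3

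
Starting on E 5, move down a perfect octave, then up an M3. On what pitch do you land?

G sharp 4

Down a perfect octave from E5: E4 (12 semitones down).
E4 up a major third → G#4 (4 semitones).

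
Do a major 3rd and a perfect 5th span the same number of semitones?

4 semitones (major third) vs 7 semitones (perfect fifth): not equal.

No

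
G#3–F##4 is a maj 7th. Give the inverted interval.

The rule of nine gives the new number: 9 − 7 = 2, so a seventh becomes a second.
Quality inverts too: major becomes minor. That makes the inversion a minor second.

minor second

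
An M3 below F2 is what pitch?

Counting three letter names down from F lands on D.
Moving 4 semitones down from F2 (the size of a major third) reaches Db2.

Db2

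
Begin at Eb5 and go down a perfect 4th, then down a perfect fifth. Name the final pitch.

Eb5 down a perfect fourth → Bb4 (5 semitones).
Bb4 down a perfect fifth → Eb4 (7 semitones).

Eb4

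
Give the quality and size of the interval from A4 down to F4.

M3

Descending from A4 to F4 is the same interval as ascending F4 to A4.
F to A spans three letter names (F-G-A) — that makes it a third of some quality.
Counting semitones, F4→A4 is 4, which is the major third.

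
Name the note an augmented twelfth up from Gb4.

D6

The twelfth's letter: G up five letter names plus an octave → D.
Moving 20 semitones up from Gb4 (the size of an augmented twelfth) reaches D6.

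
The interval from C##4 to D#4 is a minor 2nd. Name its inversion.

Interval numbers invert to sum to nine: 2 + 7 = 9, so a second inverts to a seventh.
Quality inverts too: minor becomes major. That makes the inversion a major seventh.

major seventh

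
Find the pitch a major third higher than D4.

The third takes the letter from D up to F.
A major third spans 4 semitones, so from D4 the target pitch is F#4.

F#4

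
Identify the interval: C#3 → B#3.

C to B spans seven letter names (C-D-E-F-G-A-B): a seventh.
C#3 to B#3 is 11 semitones, matching the major seventh exactly, so the quality is major.

major 7th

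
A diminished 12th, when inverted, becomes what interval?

First reduce the compound diminished twelfth to its simple form, a diminished fifth.
Inverted interval numbers add to nine, so a fifth pairs with a fourth (5 + 4 = 9).
And diminished becomes augmented under inversion, so we get an augmented fourth.

augmented fourth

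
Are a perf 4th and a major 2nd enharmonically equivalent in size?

No

A perfect fourth is 5 semitones but a major second is 2 semitones — different sizes.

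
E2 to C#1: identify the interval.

Descending from E2 to C#1 is the same interval as ascending C#1 to E2.
C to E spans three letter names (C-D-E), plus an octave: a tenth.
C#1 to E2 is 15 semitones, a half step short of the major tenth (16), so this is minor.
(Equivalently, a compound minor third: a minor third plus an octave.)

minor 10th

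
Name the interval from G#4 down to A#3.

minor seventh

Descending from G#4 to A#3 is the same interval as ascending A#3 to G#4.
A to G spans seven letter names (A-B-C-D-E-F-G), so the interval is some kind of seventh.
At 10 semitones, A#3→G#4 falls one short of a major seventh: minor.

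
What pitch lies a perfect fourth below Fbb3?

The fourth takes the letter from F down to C.
A perfect fourth is 5 semitones; 5 semitones down from Fbb3 gives Cbb3.

Cbb3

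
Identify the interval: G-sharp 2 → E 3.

m6

G to E spans six letter names (G-A-B-C-D-E) — that makes it a sixth of some quality.
G#2 to E3 is 8 semitones, a half step short of the major sixth (9), so this is minor.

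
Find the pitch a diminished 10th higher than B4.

Three letters up from B (plus an octave) reaches D.
A diminished tenth spans 14 semitones, so from B4 the target pitch is Db6.

Db6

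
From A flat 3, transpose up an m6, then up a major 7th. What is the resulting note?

Up a minor sixth from Ab3: Fb4 (8 semitones up).
Up a major seventh from Fb4: Eb5 (11 semitones up).

E flat 5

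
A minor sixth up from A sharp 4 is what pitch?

F sharp 5

The sixth takes the letter from A up to F.
Moving 8 semitones up from A#4 (the size of a minor sixth) reaches F#5.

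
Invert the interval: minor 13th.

major 3rd

First reduce the compound minor thirteenth to its simple form, a minor sixth.
Interval numbers invert to sum to nine: 6 + 3 = 9, so a sixth inverts to a third.
Quality inverts too: minor becomes major. That makes the inversion a major third.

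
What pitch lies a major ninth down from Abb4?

Gbb3

The ninth's letter: A down two letter names plus an octave → G.
Moving 14 semitones down from Abb4 (the size of a major ninth) reaches Gbb3.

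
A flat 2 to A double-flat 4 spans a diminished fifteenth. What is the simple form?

diminished 8th

Subtracting seven from the interval number removes an octave: 15 − 7 = 8.
Quality carries through unchanged, so the simple form is a diminished octave.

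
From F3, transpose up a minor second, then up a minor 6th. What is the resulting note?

Ebb4

F3 up a minor second → Gb3 (1 semitone).
A minor sixth up from Gb3 is Ebb4.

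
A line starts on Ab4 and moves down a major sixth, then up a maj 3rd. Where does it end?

A major sixth down from Ab4 is Cb4.
A major third up from Cb4 is Eb4.

Eb4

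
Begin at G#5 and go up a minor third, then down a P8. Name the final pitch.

B4

Up a minor third from G#5: B5 (3 semitones up).
A perfect octave down from B5 is B4.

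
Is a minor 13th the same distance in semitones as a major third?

A minor thirteenth spans 20 semitones; a major third spans 4 semitones. They differ by 16.

No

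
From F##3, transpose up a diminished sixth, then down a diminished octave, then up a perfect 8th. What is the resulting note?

A diminished sixth up from F##3 is D4.
D4 down a diminished octave → D#3 (11 semitones).
D#3 up a perfect octave → D#4 (12 semitones).

D#4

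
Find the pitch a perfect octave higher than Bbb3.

For an octave the letter name doesn't change: still B, an octave up.
A perfect octave is 12 semitones; 12 semitones up from Bbb3 gives Bbb4.

Bbb4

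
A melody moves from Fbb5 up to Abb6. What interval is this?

M10

F to A spans three letter names (F-G-A), plus an octave: a tenth.
Counting semitones, Fbb5→Abb6 is 16, which is the major tenth.
(Equivalently, a compound major third: a major third plus an octave.)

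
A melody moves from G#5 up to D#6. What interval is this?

perfect 5th

G to D spans five letter names (G-A-B-C-D), so the interval is some kind of fifth.
Counting semitones, G#5→D#6 is 7, which is the perfect fifth.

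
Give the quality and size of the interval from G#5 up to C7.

G to C spans four letter names (G-A-B-C), plus an octave: an eleventh.
G#5 to C7 spans 16 semitones — one semitone narrower than the perfect eleventh (17) — giving a diminished eleventh.
(Equivalently, a compound diminished fourth: a diminished fourth plus an octave.)

diminished eleventh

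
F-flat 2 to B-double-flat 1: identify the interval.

perfect fifth

Descending from Fb2 to Bbb1 is the same interval as ascending Bbb1 to Fb2.
B to F spans five letter names (B-C-D-E-F) — that makes it a fifth of some quality.
Bbb1 to Fb2 is 7 semitones, matching the perfect fifth exactly, so the quality is perfect.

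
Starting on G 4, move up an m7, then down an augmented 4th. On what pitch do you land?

C flat 5

Up a minor seventh from G4: F5 (10 semitones up).
F5 down an augmented fourth → Cb5 (6 semitones).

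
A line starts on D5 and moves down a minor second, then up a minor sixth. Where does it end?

D5 down a minor second → C#5 (1 semitone).
C#5 up a minor sixth → A5 (8 semitones).

A5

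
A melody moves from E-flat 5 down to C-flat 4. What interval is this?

major 10th

Descending from Eb5 to Cb4 is the same interval as ascending Cb4 to Eb5.
C to E spans three letter names (C-D-E), plus an octave — that makes it a tenth of some quality.
Cb4 to Eb5 is 16 semitones, matching the major tenth exactly, so the quality is major.
(Equivalently, a compound major third: a major third plus an octave.)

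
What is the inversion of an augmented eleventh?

diminished fifth

First reduce the compound augmented eleventh to its simple form, an augmented fourth.
Inverted interval numbers add to nine, so a fourth pairs with a fifth (4 + 5 = 9).
The quality also flips — augmented becomes diminished — giving a diminished fifth.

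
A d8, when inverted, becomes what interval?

augmented unison

The rule of nine gives the new number: 9 − 8 = 1, so an octave becomes a unison.
The quality also flips — diminished becomes augmented — giving an augmented unison.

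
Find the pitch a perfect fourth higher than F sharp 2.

B 2

Counting four letter names up from F lands on B.
Moving 5 semitones up from F#2 (the size of a perfect fourth) reaches B2.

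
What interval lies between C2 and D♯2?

C to D spans two letter names (C-D) — that makes it a second of some quality.
C2 to D#2 spans 3 semitones — one semitone wider than the major second (2) — giving an augmented second.

augmented 2nd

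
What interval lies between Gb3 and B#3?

doubly augmented third

G to B spans three letter names (G-A-B), so the interval is some kind of third.
Gb3 to B#3 spans 6 semitones — two semitones wider than the major third (4) — giving a doubly augmented third.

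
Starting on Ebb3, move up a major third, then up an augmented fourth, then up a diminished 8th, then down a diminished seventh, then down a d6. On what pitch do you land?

Up a major third from Ebb3: Gb3 (4 semitones up).
Gb3 up an augmented fourth → C4 (6 semitones).
A diminished octave up from C4 is Cb5.
Down a diminished seventh from Cb5: D4 (9 semitones down).
Down a diminished sixth from D4: F##3 (7 semitones down).

F##3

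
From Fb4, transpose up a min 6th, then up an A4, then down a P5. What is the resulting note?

Up a minor sixth from Fb4: Dbb5 (8 semitones up).
Dbb5 up an augmented fourth → Gb5 (6 semitones).
Gb5 down a perfect fifth → Cb5 (7 semitones).

Cb5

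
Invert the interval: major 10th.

First reduce the compound major tenth to its simple form, a major third.
Interval numbers invert to sum to nine: 3 + 6 = 9, so a third inverts to a sixth.
And major becomes minor under inversion, so we get a minor sixth.

minor sixth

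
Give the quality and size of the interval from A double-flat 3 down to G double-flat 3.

M2

Descending from Abb3 to Gbb3 is the same interval as ascending Gbb3 to Abb3.
G to A spans two letter names (G-A), so the interval is some kind of second.
Gbb3 to Abb3 is 2 semitones, matching the major second exactly, so the quality is major.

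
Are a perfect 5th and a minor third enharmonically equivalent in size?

No

A perfect fifth spans 7 semitones; a minor third spans 3 semitones. They differ by 4.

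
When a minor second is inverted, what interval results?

The rule of nine gives the new number: 9 − 2 = 7, so a second becomes a seventh.
And minor becomes major under inversion, so we get a major seventh.

major 7th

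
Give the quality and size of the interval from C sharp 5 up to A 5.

minor sixth

C to A spans six letter names (C-D-E-F-G-A) — that makes it a sixth of some quality.
C#5 to A5 is 8 semitones, a half step short of the major sixth (9), so this is minor.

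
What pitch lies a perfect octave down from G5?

An octave keeps the letter name G, an octave down from G.
A perfect octave spans 12 semitones, so from G5 the target pitch is G4.

G4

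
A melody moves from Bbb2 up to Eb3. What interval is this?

augmented 4th

B to E spans four letter names (B-C-D-E) — that makes it a fourth of some quality.
Bbb2 to Eb3 spans 6 semitones — one semitone wider than the perfect fourth (5) — giving an augmented fourth.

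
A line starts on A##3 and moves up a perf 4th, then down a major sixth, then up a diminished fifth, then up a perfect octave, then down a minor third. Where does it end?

A#4

Up a perfect fourth from A##3: D##4 (5 semitones up).
A major sixth down from D##4 is F##3.
A diminished fifth up from F##3 is C#4.
A perfect octave up from C#4 is C#5.
Down a minor third from C#5: A#4 (3 semitones down).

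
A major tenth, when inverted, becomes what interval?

First reduce the compound major tenth to its simple form, a major third.
Inverted interval numbers add to nine, so a third pairs with a sixth (3 + 6 = 9).
The quality also flips — major becomes minor — giving a minor sixth.

m6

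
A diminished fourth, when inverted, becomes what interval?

A5

Inverted interval numbers add to nine, so a fourth pairs with a fifth (4 + 5 = 9).
And diminished becomes augmented under inversion, so we get an augmented fifth.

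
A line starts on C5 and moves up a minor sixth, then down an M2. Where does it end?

Gb5

A minor sixth up from C5 is Ab5.
Ab5 down a major second → Gb5 (2 semitones).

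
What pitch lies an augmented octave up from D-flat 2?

D 3

An octave keeps the letter name D, an octave up from D.
An augmented octave spans 13 semitones, so from Db2 the target pitch is D3.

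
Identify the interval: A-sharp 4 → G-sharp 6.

A to G spans seven letter names (A-B-C-D-E-F-G), plus an octave — that makes it a fourteenth of some quality.
At 22 semitones, A#4→G#6 falls one short of a major fourteenth: minor.
(Equivalently, a compound minor seventh: a minor seventh plus an octave.)

m14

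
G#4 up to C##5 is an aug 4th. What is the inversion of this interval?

The rule of nine gives the new number: 9 − 4 = 5, so a fourth becomes a fifth.
And augmented becomes diminished under inversion, so we get a diminished fifth.

d5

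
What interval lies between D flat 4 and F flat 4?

D to F spans three letter names (D-E-F): a third.
A major third would be 4 semitones, but Db4 to Fb4 is 3 — one semitone narrower, making it a minor third.

minor third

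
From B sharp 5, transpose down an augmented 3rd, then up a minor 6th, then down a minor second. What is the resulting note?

B#5 down an augmented third → G5 (5 semitones).
A minor sixth up from G5 is Eb6.
Down a minor second from Eb6: D6 (1 semitone down).

D 6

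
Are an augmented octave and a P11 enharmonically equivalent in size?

No

An augmented octave spans 13 semitones; a perfect eleventh spans 17 semitones. They differ by 4.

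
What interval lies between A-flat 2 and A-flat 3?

A to A is the same letter name, plus an octave: an octave.
The perfect octave spans 12 semitones, and Ab2 to Ab3 is exactly 12 semitones — so this is a perfect octave.

perfect octave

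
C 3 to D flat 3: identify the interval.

C to D spans two letter names (C-D), so the interval is some kind of second.
C3 to Db3 is 1 semitone, a half step short of the major second (2), so this is minor.

m2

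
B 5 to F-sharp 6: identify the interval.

B to F spans five letter names (B-C-D-E-F): a fifth.
Counting semitones, B5→F#6 is 7, which is the perfect fifth.

perfect fifth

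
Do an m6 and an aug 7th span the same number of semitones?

8 semitones (minor sixth) vs 12 semitones (augmented seventh): not equal.

No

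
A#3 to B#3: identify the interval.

A to B spans two letter names (A-B), so the interval is some kind of second.
The major second spans 2 semitones, and A#3 to B#3 is exactly 2 semitones — so this is a major second.

major 2nd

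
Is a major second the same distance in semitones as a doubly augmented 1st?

Yes

A major second spans 2 semitones, and a doubly augmented unison also spans 2 semitones — they're enharmonic.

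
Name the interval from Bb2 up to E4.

augmented eleventh

B to E spans four letter names (B-C-D-E), plus an octave: an eleventh.
The perfect eleventh is 17 semitones; here we have 18, one semitone wider: augmented.
(Equivalently, a compound augmented fourth: an augmented fourth plus an octave.)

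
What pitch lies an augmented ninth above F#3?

The ninth's letter: F up two letter names plus an octave → G.
Moving 15 semitones up from F#3 (the size of an augmented ninth) reaches G##4.

G##4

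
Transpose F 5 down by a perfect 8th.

F 4

For an octave the letter name doesn't change: still F, an octave down.
Moving 12 semitones down from F5 (the size of a perfect octave) reaches F4.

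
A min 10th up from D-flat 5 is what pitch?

The tenth's letter: D up three letter names plus an octave → F.
Moving 15 semitones up from Db5 (the size of a minor tenth) reaches Fb6.

F-flat 6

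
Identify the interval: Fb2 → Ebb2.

Descending from Fb2 to Ebb2 is the same interval as ascending Ebb2 to Fb2.
E to F spans two letter names (E-F) — that makes it a second of some quality.
Counting semitones, Ebb2→Fb2 is 2, which is the major second.

major second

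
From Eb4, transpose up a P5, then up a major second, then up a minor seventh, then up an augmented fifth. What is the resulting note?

F#6

Eb4 up a perfect fifth → Bb4 (7 semitones).
Bb4 up a major second → C5 (2 semitones).
Up a minor seventh from C5: Bb5 (10 semitones up).
An augmented fifth up from Bb5 is F#6.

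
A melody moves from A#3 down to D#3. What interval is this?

Descending from A#3 to D#3 is the same interval as ascending D#3 to A#3.
D to A spans five letter names (D-E-F-G-A) — that makes it a fifth of some quality.
The perfect fifth spans 7 semitones, and D#3 to A#3 is exactly 7 semitones — so this is a perfect fifth.

perfect fifth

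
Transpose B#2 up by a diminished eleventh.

E4

Counting four letter names plus an octave up from B lands on E.
A diminished eleventh spans 16 semitones, so from B#2 the target pitch is E4.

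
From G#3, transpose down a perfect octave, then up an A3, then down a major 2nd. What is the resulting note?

A##2

Down a perfect octave from G#3: G#2 (12 semitones down).
Up an augmented third from G#2: B##2 (5 semitones up).
Down a major second from B##2: A##2 (2 semitones down).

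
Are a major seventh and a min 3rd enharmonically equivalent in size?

A major seventh spans 11 semitones; a minor third spans 3 semitones. They differ by 8.

No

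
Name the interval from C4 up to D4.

major second

C to D spans two letter names (C-D) — that makes it a second of some quality.
C4 to D4 is 2 semitones, matching the major second exactly, so the quality is major.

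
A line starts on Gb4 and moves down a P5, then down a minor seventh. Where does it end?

Down a perfect fifth from Gb4: Cb4 (7 semitones down).
Down a minor seventh from Cb4: Db3 (10 semitones down).

Db3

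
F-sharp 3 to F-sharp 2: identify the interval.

Descending from F#3 to F#2 is the same interval as ascending F#2 to F#3.
F to F is the same letter name, plus an octave: an octave.
F#2 to F#3 is 12 semitones, matching the perfect octave exactly, so the quality is perfect.

P8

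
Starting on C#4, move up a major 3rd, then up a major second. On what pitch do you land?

C#4 up a major third → E#4 (4 semitones).
E#4 up a major second → F##4 (2 semitones).

F##4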